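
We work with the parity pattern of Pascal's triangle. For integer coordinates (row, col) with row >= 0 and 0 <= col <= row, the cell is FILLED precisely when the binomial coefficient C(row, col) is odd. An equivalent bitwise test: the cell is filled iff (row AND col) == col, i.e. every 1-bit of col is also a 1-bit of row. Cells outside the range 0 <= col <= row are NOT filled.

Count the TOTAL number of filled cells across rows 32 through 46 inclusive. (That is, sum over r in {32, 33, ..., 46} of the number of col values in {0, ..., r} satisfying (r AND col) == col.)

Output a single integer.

r32=100000 pc1: +2 =2
r33=100001 pc2: +4 =6
r34=100010 pc2: +4 =10
r35=100011 pc3: +8 =18
r36=100100 pc2: +4 =22
r37=100101 pc3: +8 =30
r38=100110 pc3: +8 =38
r39=100111 pc4: +16 =54
r40=101000 pc2: +4 =58
r41=101001 pc3: +8 =66
r42=101010 pc3: +8 =74
r43=101011 pc4: +16 =90
r44=101100 pc3: +8 =98
r45=101101 pc4: +16 =114
r46=101110 pc4: +16 =130

Answer: 130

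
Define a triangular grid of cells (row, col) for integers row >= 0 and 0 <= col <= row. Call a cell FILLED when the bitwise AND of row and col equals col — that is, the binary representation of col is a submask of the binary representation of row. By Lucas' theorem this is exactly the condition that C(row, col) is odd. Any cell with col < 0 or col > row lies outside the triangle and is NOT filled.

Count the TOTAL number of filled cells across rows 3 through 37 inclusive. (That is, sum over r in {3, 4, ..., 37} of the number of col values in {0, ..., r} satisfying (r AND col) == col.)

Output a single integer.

r3=11 pc2: +4 =4
r4=100 pc1: +2 =6
r5=101 pc2: +4 =10
r6=110 pc2: +4 =14
r7=111 pc3: +8 =22
r8=1000 pc1: +2 =24
r9=1001 pc2: +4 =28
r10=1010 pc2: +4 =32
r11=1011 pc3: +8 =40
r12=1100 pc2: +4 =44
r13=1101 pc3: +8 =52
r14=1110 pc3: +8 =60
r15=1111 pc4: +16 =76
r16=10000 pc1: +2 =78
r17=10001 pc2: +4 =82
r18=10010 pc2: +4 =86
r19=10011 pc3: +8 =94
r20=10100 pc2: +4 =98
r21=10101 pc3: +8 =106
r22=10110 pc3: +8 =114
r23=10111 pc4: +16 =130
r24=11000 pc2: +4 =134
r25=11001 pc3: +8 =142
r26=11010 pc3: +8 =150
r27=11011 pc4: +16 =166
r28=11100 pc3: +8 =174
r29=11101 pc4: +16 =190
r30=11110 pc4: +16 =206
r31=11111 pc5: +32 =238
r32=100000 pc1: +2 =240
r33=100001 pc2: +4 =244
r34=100010 pc2: +4 =248
r35=100011 pc3: +8 =256
r36=100100 pc2: +4 =260
r37=100101 pc3: +8 =268

Answer: 268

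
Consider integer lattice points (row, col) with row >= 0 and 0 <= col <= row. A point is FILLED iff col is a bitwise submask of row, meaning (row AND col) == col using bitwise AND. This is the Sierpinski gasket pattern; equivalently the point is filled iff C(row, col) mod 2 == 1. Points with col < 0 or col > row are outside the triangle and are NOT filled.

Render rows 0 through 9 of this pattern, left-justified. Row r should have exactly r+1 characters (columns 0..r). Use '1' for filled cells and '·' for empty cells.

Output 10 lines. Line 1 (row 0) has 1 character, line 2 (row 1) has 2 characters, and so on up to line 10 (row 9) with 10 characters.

Answer: 1
11
1·1
1111
1···1
11··11
1·1·1·1
11111111
1·······1
11······11

Derivation:
r0=0: 1
r1=1: 11
r2=10: 1·1
r3=11: 1111
r4=100: 1···1
r5=101: 11··11
r6=110: 1·1·1·1
r7=111: 11111111
r8=1000: 1·······1
r9=1001: 11······11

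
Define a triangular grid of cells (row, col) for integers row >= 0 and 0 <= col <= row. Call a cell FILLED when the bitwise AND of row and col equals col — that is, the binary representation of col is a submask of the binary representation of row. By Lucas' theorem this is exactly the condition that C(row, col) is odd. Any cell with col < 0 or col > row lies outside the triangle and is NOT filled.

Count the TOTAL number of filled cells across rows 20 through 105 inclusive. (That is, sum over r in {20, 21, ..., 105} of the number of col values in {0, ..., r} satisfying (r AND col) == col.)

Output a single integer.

r20=10100 pc2: +4 =4
r21=10101 pc3: +8 =12
r22=10110 pc3: +8 =20
r23=10111 pc4: +16 =36
r24=11000 pc2: +4 =40
r25=11001 pc3: +8 =48
r26=11010 pc3: +8 =56
r27=11011 pc4: +16 =72
r28=11100 pc3: +8 =80
r29=11101 pc4: +16 =96
r30=11110 pc4: +16 =112
r31=11111 pc5: +32 =144
r32=100000 pc1: +2 =146
r33=100001 pc2: +4 =150
r34=100010 pc2: +4 =154
r35=100011 pc3: +8 =162
r36=100100 pc2: +4 =166
r37=100101 pc3: +8 =174
r38=100110 pc3: +8 =182
r39=100111 pc4: +16 =198
r40=101000 pc2: +4 =202
r41=101001 pc3: +8 =210
r42=101010 pc3: +8 =218
r43=101011 pc4: +16 =234
r44=101100 pc3: +8 =242
r45=101101 pc4: +16 =258
r46=101110 pc4: +16 =274
r47=101111 pc5: +32 =306
r48=110000 pc2: +4 =310
r49=110001 pc3: +8 =318
r50=110010 pc3: +8 =326
r51=110011 pc4: +16 =342
r52=110100 pc3: +8 =350
r53=110101 pc4: +16 =366
r54=110110 pc4: +16 =382
r55=110111 pc5: +32 =414
r56=111000 pc3: +8 =422
r57=111001 pc4: +16 =438
r58=111010 pc4: +16 =454
r59=111011 pc5: +32 =486
r60=111100 pc4: +16 =502
r61=111101 pc5: +32 =534
r62=111110 pc5: +32 =566
r63=111111 pc6: +64 =630
r64=1000000 pc1: +2 =632
r65=1000001 pc2: +4 =636
r66=1000010 pc2: +4 =640
r67=1000011 pc3: +8 =648
r68=1000100 pc2: +4 =652
r69=1000101 pc3: +8 =660
r70=1000110 pc3: +8 =668
r71=1000111 pc4: +16 =684
r72=1001000 pc2: +4 =688
r73=1001001 pc3: +8 =696
r74=1001010 pc3: +8 =704
r75=1001011 pc4: +16 =720
r76=1001100 pc3: +8 =728
r77=1001101 pc4: +16 =744
r78=1001110 pc4: +16 =760
r79=1001111 pc5: +32 =792
r80=1010000 pc2: +4 =796
r81=1010001 pc3: +8 =804
r82=1010010 pc3: +8 =812
r83=1010011 pc4: +16 =828
r84=1010100 pc3: +8 =836
r85=1010101 pc4: +16 =852
r86=1010110 pc4: +16 =868
r87=1010111 pc5: +32 =900
r88=1011000 pc3: +8 =908
r89=1011001 pc4: +16 =924
r90=1011010 pc4: +16 =940
r91=1011011 pc5: +32 =972
r92=1011100 pc4: +16 =988
r93=1011101 pc5: +32 =1020
r94=1011110 pc5: +32 =1052
r95=1011111 pc6: +64 =1116
r96=1100000 pc2: +4 =1120
r97=1100001 pc3: +8 =1128
r98=1100010 pc3: +8 =1136
r99=1100011 pc4: +16 =1152
r100=1100100 pc3: +8 =1160
r101=1100101 pc4: +16 =1176
r102=1100110 pc4: +16 =1192
r103=1100111 pc5: +32 =1224
r104=1101000 pc3: +8 =1232
r105=1101001 pc4: +16 =1248

Answer: 1248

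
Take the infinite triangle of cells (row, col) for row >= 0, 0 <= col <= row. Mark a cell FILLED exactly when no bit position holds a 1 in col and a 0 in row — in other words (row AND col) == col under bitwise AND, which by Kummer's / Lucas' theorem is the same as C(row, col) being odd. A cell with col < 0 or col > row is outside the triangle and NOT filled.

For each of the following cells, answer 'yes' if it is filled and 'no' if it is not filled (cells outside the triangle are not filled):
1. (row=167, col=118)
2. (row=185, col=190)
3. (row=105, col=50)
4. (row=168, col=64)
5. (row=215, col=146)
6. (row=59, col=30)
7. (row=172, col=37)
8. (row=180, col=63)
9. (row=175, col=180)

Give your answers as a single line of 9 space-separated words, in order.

Answer: no no no no yes no no no no

Derivation:
(167,118): row=0b10100111, col=0b1110110, row AND col = 0b100110 = 38; 38 != 118 -> empty
(185,190): col outside [0, 185] -> not filled
(105,50): row=0b1101001, col=0b110010, row AND col = 0b100000 = 32; 32 != 50 -> empty
(168,64): row=0b10101000, col=0b1000000, row AND col = 0b0 = 0; 0 != 64 -> empty
(215,146): row=0b11010111, col=0b10010010, row AND col = 0b10010010 = 146; 146 == 146 -> filled
(59,30): row=0b111011, col=0b11110, row AND col = 0b11010 = 26; 26 != 30 -> empty
(172,37): row=0b10101100, col=0b100101, row AND col = 0b100100 = 36; 36 != 37 -> empty
(180,63): row=0b10110100, col=0b111111, row AND col = 0b110100 = 52; 52 != 63 -> empty
(175,180): col outside [0, 175] -> not filled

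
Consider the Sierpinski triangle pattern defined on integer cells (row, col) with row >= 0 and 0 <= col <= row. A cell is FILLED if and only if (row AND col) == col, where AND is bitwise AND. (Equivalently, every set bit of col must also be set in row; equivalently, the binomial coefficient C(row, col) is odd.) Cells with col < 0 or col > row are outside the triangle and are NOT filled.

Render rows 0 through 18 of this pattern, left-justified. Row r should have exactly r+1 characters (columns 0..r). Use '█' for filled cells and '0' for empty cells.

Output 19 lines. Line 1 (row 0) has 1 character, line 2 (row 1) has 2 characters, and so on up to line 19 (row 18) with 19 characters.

r0=0: █
r1=1: ██
r2=10: █0█
r3=11: ████
r4=100: █000█
r5=101: ██00██
r6=110: █0█0█0█
r7=111: ████████
r8=1000: █0000000█
r9=1001: ██000000██
r10=1010: █0█00000█0█
r11=1011: ████0000████
r12=1100: █000█000█000█
r13=1101: ██00██00██00██
r14=1110: █0█0█0█0█0█0█0█
r15=1111: ████████████████
r16=10000: █000000000000000█
r17=10001: ██00000000000000██
r18=10010: █0█0000000000000█0█

Answer: █
██
█0█
████
█000█
██00██
█0█0█0█
████████
█0000000█
██000000██
█0█00000█0█
████0000████
█000█000█000█
██00██00██00██
█0█0█0█0█0█0█0█
████████████████
█000000000000000█
██00000000000000██
█0█0000000000000█0█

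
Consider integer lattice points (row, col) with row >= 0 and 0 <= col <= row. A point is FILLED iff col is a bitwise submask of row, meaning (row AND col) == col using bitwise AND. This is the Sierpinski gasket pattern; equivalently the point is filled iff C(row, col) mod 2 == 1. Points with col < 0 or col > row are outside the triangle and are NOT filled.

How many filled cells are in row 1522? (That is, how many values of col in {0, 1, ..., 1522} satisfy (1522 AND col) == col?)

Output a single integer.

Answer: 128

Derivation:
1522 in binary = 10111110010
popcount(1522) = number of 1-bits in 10111110010 = 7
A col c satisfies (1522 AND c) == c iff every set bit of c is also set in 1522; each of the 7 set bits of 1522 can independently be on or off in c.
count = 2^7 = 128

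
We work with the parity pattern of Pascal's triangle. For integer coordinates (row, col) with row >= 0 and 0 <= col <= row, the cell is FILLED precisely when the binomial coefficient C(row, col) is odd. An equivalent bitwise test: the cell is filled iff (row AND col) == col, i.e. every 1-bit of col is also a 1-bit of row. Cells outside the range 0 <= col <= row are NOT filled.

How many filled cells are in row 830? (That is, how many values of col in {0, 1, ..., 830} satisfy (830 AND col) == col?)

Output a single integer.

Answer: 128

Derivation:
830 in binary = 1100111110
popcount(830) = number of 1-bits in 1100111110 = 7
A col c satisfies (830 AND c) == c iff every set bit of c is also set in 830; each of the 7 set bits of 830 can independently be on or off in c.
count = 2^7 = 128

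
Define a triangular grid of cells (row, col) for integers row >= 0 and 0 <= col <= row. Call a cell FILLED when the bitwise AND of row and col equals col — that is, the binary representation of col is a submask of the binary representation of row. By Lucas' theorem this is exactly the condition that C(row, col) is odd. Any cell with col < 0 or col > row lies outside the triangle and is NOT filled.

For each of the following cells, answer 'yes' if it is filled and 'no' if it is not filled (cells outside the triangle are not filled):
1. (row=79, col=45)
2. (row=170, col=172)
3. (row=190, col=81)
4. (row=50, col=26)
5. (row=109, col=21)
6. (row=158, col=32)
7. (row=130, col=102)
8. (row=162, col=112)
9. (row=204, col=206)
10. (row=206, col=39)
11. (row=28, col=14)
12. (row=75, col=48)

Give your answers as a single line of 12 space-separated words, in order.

(79,45): row=0b1001111, col=0b101101, row AND col = 0b1101 = 13; 13 != 45 -> empty
(170,172): col outside [0, 170] -> not filled
(190,81): row=0b10111110, col=0b1010001, row AND col = 0b10000 = 16; 16 != 81 -> empty
(50,26): row=0b110010, col=0b11010, row AND col = 0b10010 = 18; 18 != 26 -> empty
(109,21): row=0b1101101, col=0b10101, row AND col = 0b101 = 5; 5 != 21 -> empty
(158,32): row=0b10011110, col=0b100000, row AND col = 0b0 = 0; 0 != 32 -> empty
(130,102): row=0b10000010, col=0b1100110, row AND col = 0b10 = 2; 2 != 102 -> empty
(162,112): row=0b10100010, col=0b1110000, row AND col = 0b100000 = 32; 32 != 112 -> empty
(204,206): col outside [0, 204] -> not filled
(206,39): row=0b11001110, col=0b100111, row AND col = 0b110 = 6; 6 != 39 -> empty
(28,14): row=0b11100, col=0b1110, row AND col = 0b1100 = 12; 12 != 14 -> empty
(75,48): row=0b1001011, col=0b110000, row AND col = 0b0 = 0; 0 != 48 -> empty

Answer: no no no no no no no no no no no no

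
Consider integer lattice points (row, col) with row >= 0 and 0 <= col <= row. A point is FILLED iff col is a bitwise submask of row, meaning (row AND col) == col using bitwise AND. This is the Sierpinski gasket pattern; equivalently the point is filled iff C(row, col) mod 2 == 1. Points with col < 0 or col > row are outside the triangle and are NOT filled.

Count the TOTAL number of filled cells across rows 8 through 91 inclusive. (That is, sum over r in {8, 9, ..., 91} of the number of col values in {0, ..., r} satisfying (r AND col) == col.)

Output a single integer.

Answer: 1044

Derivation:
r8=1000 pc1: +2 =2
r9=1001 pc2: +4 =6
r10=1010 pc2: +4 =10
r11=1011 pc3: +8 =18
r12=1100 pc2: +4 =22
r13=1101 pc3: +8 =30
r14=1110 pc3: +8 =38
r15=1111 pc4: +16 =54
r16=10000 pc1: +2 =56
r17=10001 pc2: +4 =60
r18=10010 pc2: +4 =64
r19=10011 pc3: +8 =72
r20=10100 pc2: +4 =76
r21=10101 pc3: +8 =84
r22=10110 pc3: +8 =92
r23=10111 pc4: +16 =108
r24=11000 pc2: +4 =112
r25=11001 pc3: +8 =120
r26=11010 pc3: +8 =128
r27=11011 pc4: +16 =144
r28=11100 pc3: +8 =152
r29=11101 pc4: +16 =168
r30=11110 pc4: +16 =184
r31=11111 pc5: +32 =216
r32=100000 pc1: +2 =218
r33=100001 pc2: +4 =222
r34=100010 pc2: +4 =226
r35=100011 pc3: +8 =234
r36=100100 pc2: +4 =238
r37=100101 pc3: +8 =246
r38=100110 pc3: +8 =254
r39=100111 pc4: +16 =270
r40=101000 pc2: +4 =274
r41=101001 pc3: +8 =282
r42=101010 pc3: +8 =290
r43=101011 pc4: +16 =306
r44=101100 pc3: +8 =314
r45=101101 pc4: +16 =330
r46=101110 pc4: +16 =346
r47=101111 pc5: +32 =378
r48=110000 pc2: +4 =382
r49=110001 pc3: +8 =390
r50=110010 pc3: +8 =398
r51=110011 pc4: +16 =414
r52=110100 pc3: +8 =422
r53=110101 pc4: +16 =438
r54=110110 pc4: +16 =454
r55=110111 pc5: +32 =486
r56=111000 pc3: +8 =494
r57=111001 pc4: +16 =510
r58=111010 pc4: +16 =526
r59=111011 pc5: +32 =558
r60=111100 pc4: +16 =574
r61=111101 pc5: +32 =606
r62=111110 pc5: +32 =638
r63=111111 pc6: +64 =702
r64=1000000 pc1: +2 =704
r65=1000001 pc2: +4 =708
r66=1000010 pc2: +4 =712
r67=1000011 pc3: +8 =720
r68=1000100 pc2: +4 =724
r69=1000101 pc3: +8 =732
r70=1000110 pc3: +8 =740
r71=1000111 pc4: +16 =756
r72=1001000 pc2: +4 =760
r73=1001001 pc3: +8 =768
r74=1001010 pc3: +8 =776
r75=1001011 pc4: +16 =792
r76=1001100 pc3: +8 =800
r77=1001101 pc4: +16 =816
r78=1001110 pc4: +16 =832
r79=1001111 pc5: +32 =864
r80=1010000 pc2: +4 =868
r81=1010001 pc3: +8 =876
r82=1010010 pc3: +8 =884
r83=1010011 pc4: +16 =900
r84=1010100 pc3: +8 =908
r85=1010101 pc4: +16 =924
r86=1010110 pc4: +16 =940
r87=1010111 pc5: +32 =972
r88=1011000 pc3: +8 =980
r89=1011001 pc4: +16 =996
r90=1011010 pc4: +16 =1012
r91=1011011 pc5: +32 =1044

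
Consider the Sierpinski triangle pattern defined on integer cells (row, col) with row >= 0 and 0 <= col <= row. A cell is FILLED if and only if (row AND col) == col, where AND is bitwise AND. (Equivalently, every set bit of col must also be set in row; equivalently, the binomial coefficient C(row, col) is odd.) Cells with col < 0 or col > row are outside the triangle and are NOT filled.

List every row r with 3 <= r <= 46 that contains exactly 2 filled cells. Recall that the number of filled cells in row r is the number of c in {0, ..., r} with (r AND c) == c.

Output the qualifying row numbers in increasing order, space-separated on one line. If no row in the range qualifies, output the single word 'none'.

Row r has 2^popcount(r) filled cells, so we need popcount(r) = log2(2) = 1.
Scan r = 3..46 and keep those with exactly 1 one-bits:
r=3=11 popcount=2 -> skip
r=4=100 popcount=1 -> KEEP
r=5=101 popcount=2 -> skip
r=6=110 popcount=2 -> skip
r=7=111 popcount=3 -> skip
r=8=1000 popcount=1 -> KEEP
r=9=1001 popcount=2 -> skip
r=10=1010 popcount=2 -> skip
r=11=1011 popcount=3 -> skip
r=12=1100 popcount=2 -> skip
r=13=1101 popcount=3 -> skip
r=14=1110 popcount=3 -> skip
r=15=1111 popcount=4 -> skip
r=16=10000 popcount=1 -> KEEP
r=17=10001 popcount=2 -> skip
r=18=10010 popcount=2 -> skip
r=19=10011 popcount=3 -> skip
r=20=10100 popcount=2 -> skip
r=21=10101 popcount=3 -> skip
r=22=10110 popcount=3 -> skip
r=23=10111 popcount=4 -> skip
r=24=11000 popcount=2 -> skip
r=25=11001 popcount=3 -> skip
r=26=11010 popcount=3 -> skip
r=27=11011 popcount=4 -> skip
r=28=11100 popcount=3 -> skip
r=29=11101 popcount=4 -> skip
r=30=11110 popcount=4 -> skip
r=31=11111 popcount=5 -> skip
r=32=100000 popcount=1 -> KEEP
r=33=100001 popcount=2 -> skip
r=34=100010 popcount=2 -> skip
r=35=100011 popcount=3 -> skip
r=36=100100 popcount=2 -> skip
r=37=100101 popcount=3 -> skip
r=38=100110 popcount=3 -> skip
r=39=100111 popcount=4 -> skip
r=40=101000 popcount=2 -> skip
r=41=101001 popcount=3 -> skip
r=42=101010 popcount=3 -> skip
r=43=101011 popcount=4 -> skip
r=44=101100 popcount=3 -> skip
r=45=101101 popcount=4 -> skip
r=46=101110 popcount=4 -> skip
Kept rows: 4 8 16 32

Answer: 4 8 16 32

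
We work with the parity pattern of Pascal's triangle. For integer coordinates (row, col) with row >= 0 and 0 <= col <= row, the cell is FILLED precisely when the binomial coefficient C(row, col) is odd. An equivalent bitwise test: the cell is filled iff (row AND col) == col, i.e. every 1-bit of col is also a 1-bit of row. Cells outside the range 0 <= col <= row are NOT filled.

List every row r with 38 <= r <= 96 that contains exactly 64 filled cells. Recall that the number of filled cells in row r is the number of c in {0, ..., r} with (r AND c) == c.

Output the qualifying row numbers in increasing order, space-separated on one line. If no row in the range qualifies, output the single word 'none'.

Answer: 63 95

Derivation:
Row r has 2^popcount(r) filled cells, so we need popcount(r) = log2(64) = 6.
Scan r = 38..96 and keep those with exactly 6 one-bits:
r=38=100110 popcount=3 -> skip
r=39=100111 popcount=4 -> skip
r=40=101000 popcount=2 -> skip
r=41=101001 popcount=3 -> skip
r=42=101010 popcount=3 -> skip
r=43=101011 popcount=4 -> skip
r=44=101100 popcount=3 -> skip
r=45=101101 popcount=4 -> skip
r=46=101110 popcount=4 -> skip
r=47=101111 popcount=5 -> skip
r=48=110000 popcount=2 -> skip
r=49=110001 popcount=3 -> skip
r=50=110010 popcount=3 -> skip
r=51=110011 popcount=4 -> skip
r=52=110100 popcount=3 -> skip
r=53=110101 popcount=4 -> skip
r=54=110110 popcount=4 -> skip
r=55=110111 popcount=5 -> skip
r=56=111000 popcount=3 -> skip
r=57=111001 popcount=4 -> skip
r=58=111010 popcount=4 -> skip
r=59=111011 popcount=5 -> skip
r=60=111100 popcount=4 -> skip
r=61=111101 popcount=5 -> skip
r=62=111110 popcount=5 -> skip
r=63=111111 popcount=6 -> KEEP
r=64=1000000 popcount=1 -> skip
r=65=1000001 popcount=2 -> skip
r=66=1000010 popcount=2 -> skip
r=67=1000011 popcount=3 -> skip
r=68=1000100 popcount=2 -> skip
r=69=1000101 popcount=3 -> skip
r=70=1000110 popcount=3 -> skip
r=71=1000111 popcount=4 -> skip
r=72=1001000 popcount=2 -> skip
r=73=1001001 popcount=3 -> skip
r=74=1001010 popcount=3 -> skip
r=75=1001011 popcount=4 -> skip
r=76=1001100 popcount=3 -> skip
r=77=1001101 popcount=4 -> skip
r=78=1001110 popcount=4 -> skip
r=79=1001111 popcount=5 -> skip
r=80=1010000 popcount=2 -> skip
r=81=1010001 popcount=3 -> skip
r=82=1010010 popcount=3 -> skip
r=83=1010011 popcount=4 -> skip
r=84=1010100 popcount=3 -> skip
r=85=1010101 popcount=4 -> skip
r=86=1010110 popcount=4 -> skip
r=87=1010111 popcount=5 -> skip
r=88=1011000 popcount=3 -> skip
r=89=1011001 popcount=4 -> skip
r=90=1011010 popcount=4 -> skip
r=91=1011011 popcount=5 -> skip
r=92=1011100 popcount=4 -> skip
r=93=1011101 popcount=5 -> skip
r=94=1011110 popcount=5 -> skip
r=95=1011111 popcount=6 -> KEEP
r=96=1100000 popcount=2 -> skip
Kept rows: 63 95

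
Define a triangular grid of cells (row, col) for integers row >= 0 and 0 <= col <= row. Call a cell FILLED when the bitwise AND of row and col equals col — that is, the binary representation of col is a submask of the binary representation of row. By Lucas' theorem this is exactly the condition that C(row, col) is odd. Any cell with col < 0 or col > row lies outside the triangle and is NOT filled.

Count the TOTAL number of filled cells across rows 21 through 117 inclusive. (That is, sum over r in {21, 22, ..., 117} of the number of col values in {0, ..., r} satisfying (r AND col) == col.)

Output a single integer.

Answer: 1556

Derivation:
r21=10101 pc3: +8 =8
r22=10110 pc3: +8 =16
r23=10111 pc4: +16 =32
r24=11000 pc2: +4 =36
r25=11001 pc3: +8 =44
r26=11010 pc3: +8 =52
r27=11011 pc4: +16 =68
r28=11100 pc3: +8 =76
r29=11101 pc4: +16 =92
r30=11110 pc4: +16 =108
r31=11111 pc5: +32 =140
r32=100000 pc1: +2 =142
r33=100001 pc2: +4 =146
r34=100010 pc2: +4 =150
r35=100011 pc3: +8 =158
r36=100100 pc2: +4 =162
r37=100101 pc3: +8 =170
r38=100110 pc3: +8 =178
r39=100111 pc4: +16 =194
r40=101000 pc2: +4 =198
r41=101001 pc3: +8 =206
r42=101010 pc3: +8 =214
r43=101011 pc4: +16 =230
r44=101100 pc3: +8 =238
r45=101101 pc4: +16 =254
r46=101110 pc4: +16 =270
r47=101111 pc5: +32 =302
r48=110000 pc2: +4 =306
r49=110001 pc3: +8 =314
r50=110010 pc3: +8 =322
r51=110011 pc4: +16 =338
r52=110100 pc3: +8 =346
r53=110101 pc4: +16 =362
r54=110110 pc4: +16 =378
r55=110111 pc5: +32 =410
r56=111000 pc3: +8 =418
r57=111001 pc4: +16 =434
r58=111010 pc4: +16 =450
r59=111011 pc5: +32 =482
r60=111100 pc4: +16 =498
r61=111101 pc5: +32 =530
r62=111110 pc5: +32 =562
r63=111111 pc6: +64 =626
r64=1000000 pc1: +2 =628
r65=1000001 pc2: +4 =632
r66=1000010 pc2: +4 =636
r67=1000011 pc3: +8 =644
r68=1000100 pc2: +4 =648
r69=1000101 pc3: +8 =656
r70=1000110 pc3: +8 =664
r71=1000111 pc4: +16 =680
r72=1001000 pc2: +4 =684
r73=1001001 pc3: +8 =692
r74=1001010 pc3: +8 =700
r75=1001011 pc4: +16 =716
r76=1001100 pc3: +8 =724
r77=1001101 pc4: +16 =740
r78=1001110 pc4: +16 =756
r79=1001111 pc5: +32 =788
r80=1010000 pc2: +4 =792
r81=1010001 pc3: +8 =800
r82=1010010 pc3: +8 =808
r83=1010011 pc4: +16 =824
r84=1010100 pc3: +8 =832
r85=1010101 pc4: +16 =848
r86=1010110 pc4: +16 =864
r87=1010111 pc5: +32 =896
r88=1011000 pc3: +8 =904
r89=1011001 pc4: +16 =920
r90=1011010 pc4: +16 =936
r91=1011011 pc5: +32 =968
r92=1011100 pc4: +16 =984
r93=1011101 pc5: +32 =1016
r94=1011110 pc5: +32 =1048
r95=1011111 pc6: +64 =1112
r96=1100000 pc2: +4 =1116
r97=1100001 pc3: +8 =1124
r98=1100010 pc3: +8 =1132
r99=1100011 pc4: +16 =1148
r100=1100100 pc3: +8 =1156
r101=1100101 pc4: +16 =1172
r102=1100110 pc4: +16 =1188
r103=1100111 pc5: +32 =1220
r104=1101000 pc3: +8 =1228
r105=1101001 pc4: +16 =1244
r106=1101010 pc4: +16 =1260
r107=1101011 pc5: +32 =1292
r108=1101100 pc4: +16 =1308
r109=1101101 pc5: +32 =1340
r110=1101110 pc5: +32 =1372
r111=1101111 pc6: +64 =1436
r112=1110000 pc3: +8 =1444
r113=1110001 pc4: +16 =1460
r114=1110010 pc4: +16 =1476
r115=1110011 pc5: +32 =1508
r116=1110100 pc4: +16 =1524
r117=1110101 pc5: +32 =1556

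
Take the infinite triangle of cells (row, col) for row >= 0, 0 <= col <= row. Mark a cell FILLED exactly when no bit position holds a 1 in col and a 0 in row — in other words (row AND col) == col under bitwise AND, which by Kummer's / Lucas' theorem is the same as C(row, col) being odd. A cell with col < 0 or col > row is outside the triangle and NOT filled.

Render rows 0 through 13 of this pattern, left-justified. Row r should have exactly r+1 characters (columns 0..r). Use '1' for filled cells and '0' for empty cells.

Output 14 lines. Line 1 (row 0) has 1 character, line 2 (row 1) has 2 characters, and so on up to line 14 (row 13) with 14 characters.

Answer: 1
11
101
1111
10001
110011
1010101
11111111
100000001
1100000011
10100000101
111100001111
1000100010001
11001100110011

Derivation:
r0=0: 1
r1=1: 11
r2=10: 101
r3=11: 1111
r4=100: 10001
r5=101: 110011
r6=110: 1010101
r7=111: 11111111
r8=1000: 100000001
r9=1001: 1100000011
r10=1010: 10100000101
r11=1011: 111100001111
r12=1100: 1000100010001
r13=1101: 11001100110011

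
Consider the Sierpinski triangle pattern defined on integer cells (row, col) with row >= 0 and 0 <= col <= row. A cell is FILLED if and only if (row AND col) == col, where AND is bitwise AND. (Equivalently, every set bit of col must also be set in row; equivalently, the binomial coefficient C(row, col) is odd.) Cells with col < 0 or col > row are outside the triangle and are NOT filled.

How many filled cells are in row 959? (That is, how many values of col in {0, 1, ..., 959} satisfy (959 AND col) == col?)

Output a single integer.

959 in binary = 1110111111
popcount(959) = number of 1-bits in 1110111111 = 9
A col c satisfies (959 AND c) == c iff every set bit of c is also set in 959; each of the 9 set bits of 959 can independently be on or off in c.
count = 2^9 = 512

Answer: 512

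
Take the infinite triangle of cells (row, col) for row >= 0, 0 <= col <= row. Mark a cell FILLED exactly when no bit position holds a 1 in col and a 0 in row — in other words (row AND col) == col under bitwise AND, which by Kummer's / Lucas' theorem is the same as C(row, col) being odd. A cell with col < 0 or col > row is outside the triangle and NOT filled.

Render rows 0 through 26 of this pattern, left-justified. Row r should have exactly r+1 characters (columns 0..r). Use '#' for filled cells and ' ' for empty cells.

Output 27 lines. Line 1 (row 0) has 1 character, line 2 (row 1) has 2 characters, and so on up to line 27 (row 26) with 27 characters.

r0=0: #
r1=1: ##
r2=10: # #
r3=11: ####
r4=100: #   #
r5=101: ##  ##
r6=110: # # # #
r7=111: ########
r8=1000: #       #
r9=1001: ##      ##
r10=1010: # #     # #
r11=1011: ####    ####
r12=1100: #   #   #   #
r13=1101: ##  ##  ##  ##
r14=1110: # # # # # # # #
r15=1111: ################
r16=10000: #               #
r17=10001: ##              ##
r18=10010: # #             # #
r19=10011: ####            ####
r20=10100: #   #           #   #
r21=10101: ##  ##          ##  ##
r22=10110: # # # #         # # # #
r23=10111: ########        ########
r24=11000: #       #       #       #
r25=11001: ##      ##      ##      ##
r26=11010: # #     # #     # #     # #

Answer: #
##
# #
####
#   #
##  ##
# # # #
########
#       #
##      ##
# #     # #
####    ####
#   #   #   #
##  ##  ##  ##
# # # # # # # #
################
#               #
##              ##
# #             # #
####            ####
#   #           #   #
##  ##          ##  ##
# # # #         # # # #
########        ########
#       #       #       #
##      ##      ##      ##
# #     # #     # #     # #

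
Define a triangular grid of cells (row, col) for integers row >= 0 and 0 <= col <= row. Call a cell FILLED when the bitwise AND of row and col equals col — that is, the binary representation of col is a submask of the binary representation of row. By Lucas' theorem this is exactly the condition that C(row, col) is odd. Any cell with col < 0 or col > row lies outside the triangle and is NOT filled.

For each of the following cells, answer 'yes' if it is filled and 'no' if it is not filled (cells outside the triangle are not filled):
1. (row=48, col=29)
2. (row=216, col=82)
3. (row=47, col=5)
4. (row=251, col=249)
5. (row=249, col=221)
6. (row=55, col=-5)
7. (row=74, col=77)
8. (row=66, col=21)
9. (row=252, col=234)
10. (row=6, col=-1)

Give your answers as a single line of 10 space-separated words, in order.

Answer: no no yes yes no no no no no no

Derivation:
(48,29): row=0b110000, col=0b11101, row AND col = 0b10000 = 16; 16 != 29 -> empty
(216,82): row=0b11011000, col=0b1010010, row AND col = 0b1010000 = 80; 80 != 82 -> empty
(47,5): row=0b101111, col=0b101, row AND col = 0b101 = 5; 5 == 5 -> filled
(251,249): row=0b11111011, col=0b11111001, row AND col = 0b11111001 = 249; 249 == 249 -> filled
(249,221): row=0b11111001, col=0b11011101, row AND col = 0b11011001 = 217; 217 != 221 -> empty
(55,-5): col outside [0, 55] -> not filled
(74,77): col outside [0, 74] -> not filled
(66,21): row=0b1000010, col=0b10101, row AND col = 0b0 = 0; 0 != 21 -> empty
(252,234): row=0b11111100, col=0b11101010, row AND col = 0b11101000 = 232; 232 != 234 -> empty
(6,-1): col outside [0, 6] -> not filled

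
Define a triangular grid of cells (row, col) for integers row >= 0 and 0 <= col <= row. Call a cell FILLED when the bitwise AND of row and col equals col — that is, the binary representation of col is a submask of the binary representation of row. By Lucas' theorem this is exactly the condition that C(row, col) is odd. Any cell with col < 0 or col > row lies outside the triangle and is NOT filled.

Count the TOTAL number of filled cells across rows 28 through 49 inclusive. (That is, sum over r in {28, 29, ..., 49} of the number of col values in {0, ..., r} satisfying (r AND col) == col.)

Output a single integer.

Answer: 246

Derivation:
r28=11100 pc3: +8 =8
r29=11101 pc4: +16 =24
r30=11110 pc4: +16 =40
r31=11111 pc5: +32 =72
r32=100000 pc1: +2 =74
r33=100001 pc2: +4 =78
r34=100010 pc2: +4 =82
r35=100011 pc3: +8 =90
r36=100100 pc2: +4 =94
r37=100101 pc3: +8 =102
r38=100110 pc3: +8 =110
r39=100111 pc4: +16 =126
r40=101000 pc2: +4 =130
r41=101001 pc3: +8 =138
r42=101010 pc3: +8 =146
r43=101011 pc4: +16 =162
r44=101100 pc3: +8 =170
r45=101101 pc4: +16 =186
r46=101110 pc4: +16 =202
r47=101111 pc5: +32 =234
r48=110000 pc2: +4 =238
r49=110001 pc3: +8 =246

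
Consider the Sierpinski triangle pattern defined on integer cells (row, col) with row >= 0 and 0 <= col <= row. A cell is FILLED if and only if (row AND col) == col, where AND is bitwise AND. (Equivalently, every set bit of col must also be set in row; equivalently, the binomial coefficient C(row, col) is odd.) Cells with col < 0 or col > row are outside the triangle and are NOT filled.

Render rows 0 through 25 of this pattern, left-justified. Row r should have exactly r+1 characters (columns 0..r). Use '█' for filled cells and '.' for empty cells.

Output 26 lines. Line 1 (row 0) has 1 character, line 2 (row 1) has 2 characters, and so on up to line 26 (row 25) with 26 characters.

Answer: █
██
█.█
████
█...█
██..██
█.█.█.█
████████
█.......█
██......██
█.█.....█.█
████....████
█...█...█...█
██..██..██..██
█.█.█.█.█.█.█.█
████████████████
█...............█
██..............██
█.█.............█.█
████............████
█...█...........█...█
██..██..........██..██
█.█.█.█.........█.█.█.█
████████........████████
█.......█.......█.......█
██......██......██......██

Derivation:
r0=0: █
r1=1: ██
r2=10: █.█
r3=11: ████
r4=100: █...█
r5=101: ██..██
r6=110: █.█.█.█
r7=111: ████████
r8=1000: █.......█
r9=1001: ██......██
r10=1010: █.█.....█.█
r11=1011: ████....████
r12=1100: █...█...█...█
r13=1101: ██..██..██..██
r14=1110: █.█.█.█.█.█.█.█
r15=1111: ████████████████
r16=10000: █...............█
r17=10001: ██..............██
r18=10010: █.█.............█.█
r19=10011: ████............████
r20=10100: █...█...........█...█
r21=10101: ██..██..........██..██
r22=10110: █.█.█.█.........█.█.█.█
r23=10111: ████████........████████
r24=11000: █.......█.......█.......█
r25=11001: ██......██......██......██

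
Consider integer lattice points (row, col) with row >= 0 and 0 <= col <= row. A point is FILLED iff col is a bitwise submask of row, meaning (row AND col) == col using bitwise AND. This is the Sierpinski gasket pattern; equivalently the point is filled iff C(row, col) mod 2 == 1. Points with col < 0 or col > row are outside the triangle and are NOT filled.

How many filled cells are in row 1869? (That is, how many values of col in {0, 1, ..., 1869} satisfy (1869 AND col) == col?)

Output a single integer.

Answer: 128

Derivation:
1869 in binary = 11101001101
popcount(1869) = number of 1-bits in 11101001101 = 7
A col c satisfies (1869 AND c) == c iff every set bit of c is also set in 1869; each of the 7 set bits of 1869 can independently be on or off in c.
count = 2^7 = 128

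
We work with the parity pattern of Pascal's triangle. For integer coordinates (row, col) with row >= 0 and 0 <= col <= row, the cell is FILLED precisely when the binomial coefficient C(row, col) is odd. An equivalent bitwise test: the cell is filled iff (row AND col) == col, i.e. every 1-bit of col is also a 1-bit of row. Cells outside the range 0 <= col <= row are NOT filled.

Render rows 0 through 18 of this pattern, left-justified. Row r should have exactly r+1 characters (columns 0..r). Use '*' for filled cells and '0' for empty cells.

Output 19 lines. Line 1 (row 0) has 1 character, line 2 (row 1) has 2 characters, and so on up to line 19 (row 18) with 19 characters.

Answer: *
**
*0*
****
*000*
**00**
*0*0*0*
********
*0000000*
**000000**
*0*00000*0*
****0000****
*000*000*000*
**00**00**00**
*0*0*0*0*0*0*0*
****************
*000000000000000*
**00000000000000**
*0*0000000000000*0*

Derivation:
r0=0: *
r1=1: **
r2=10: *0*
r3=11: ****
r4=100: *000*
r5=101: **00**
r6=110: *0*0*0*
r7=111: ********
r8=1000: *0000000*
r9=1001: **000000**
r10=1010: *0*00000*0*
r11=1011: ****0000****
r12=1100: *000*000*000*
r13=1101: **00**00**00**
r14=1110: *0*0*0*0*0*0*0*
r15=1111: ****************
r16=10000: *000000000000000*
r17=10001: **00000000000000**
r18=10010: *0*0000000000000*0*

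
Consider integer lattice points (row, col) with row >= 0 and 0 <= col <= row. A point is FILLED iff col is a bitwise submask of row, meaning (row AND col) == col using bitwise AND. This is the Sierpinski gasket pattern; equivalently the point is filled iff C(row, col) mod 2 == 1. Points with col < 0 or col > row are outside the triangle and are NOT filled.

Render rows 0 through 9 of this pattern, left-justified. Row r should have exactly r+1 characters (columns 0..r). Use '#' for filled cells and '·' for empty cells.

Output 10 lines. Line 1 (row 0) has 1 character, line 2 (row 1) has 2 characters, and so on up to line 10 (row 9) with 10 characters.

r0=0: #
r1=1: ##
r2=10: #·#
r3=11: ####
r4=100: #···#
r5=101: ##··##
r6=110: #·#·#·#
r7=111: ########
r8=1000: #·······#
r9=1001: ##······##

Answer: #
##
#·#
####
#···#
##··##
#·#·#·#
########
#·······#
##······##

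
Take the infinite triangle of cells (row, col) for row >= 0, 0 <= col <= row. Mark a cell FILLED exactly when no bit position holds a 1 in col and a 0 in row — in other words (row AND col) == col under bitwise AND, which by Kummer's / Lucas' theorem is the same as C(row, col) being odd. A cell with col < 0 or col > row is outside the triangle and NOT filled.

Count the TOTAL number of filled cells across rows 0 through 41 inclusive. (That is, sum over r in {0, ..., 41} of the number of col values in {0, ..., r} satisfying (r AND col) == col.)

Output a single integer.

r0=0 pc0: +1 =1
r1=1 pc1: +2 =3
r2=10 pc1: +2 =5
r3=11 pc2: +4 =9
r4=100 pc1: +2 =11
r5=101 pc2: +4 =15
r6=110 pc2: +4 =19
r7=111 pc3: +8 =27
r8=1000 pc1: +2 =29
r9=1001 pc2: +4 =33
r10=1010 pc2: +4 =37
r11=1011 pc3: +8 =45
r12=1100 pc2: +4 =49
r13=1101 pc3: +8 =57
r14=1110 pc3: +8 =65
r15=1111 pc4: +16 =81
r16=10000 pc1: +2 =83
r17=10001 pc2: +4 =87
r18=10010 pc2: +4 =91
r19=10011 pc3: +8 =99
r20=10100 pc2: +4 =103
r21=10101 pc3: +8 =111
r22=10110 pc3: +8 =119
r23=10111 pc4: +16 =135
r24=11000 pc2: +4 =139
r25=11001 pc3: +8 =147
r26=11010 pc3: +8 =155
r27=11011 pc4: +16 =171
r28=11100 pc3: +8 =179
r29=11101 pc4: +16 =195
r30=11110 pc4: +16 =211
r31=11111 pc5: +32 =243
r32=100000 pc1: +2 =245
r33=100001 pc2: +4 =249
r34=100010 pc2: +4 =253
r35=100011 pc3: +8 =261
r36=100100 pc2: +4 =265
r37=100101 pc3: +8 =273
r38=100110 pc3: +8 =281
r39=100111 pc4: +16 =297
r40=101000 pc2: +4 =301
r41=101001 pc3: +8 =309

Answer: 309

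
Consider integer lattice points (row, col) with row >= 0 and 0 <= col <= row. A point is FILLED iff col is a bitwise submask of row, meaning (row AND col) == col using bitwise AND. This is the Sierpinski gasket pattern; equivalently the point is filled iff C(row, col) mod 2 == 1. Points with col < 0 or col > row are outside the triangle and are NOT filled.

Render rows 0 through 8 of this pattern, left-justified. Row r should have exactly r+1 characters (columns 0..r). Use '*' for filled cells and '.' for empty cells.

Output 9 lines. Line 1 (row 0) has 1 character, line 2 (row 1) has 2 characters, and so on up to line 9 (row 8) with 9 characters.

r0=0: *
r1=1: **
r2=10: *.*
r3=11: ****
r4=100: *...*
r5=101: **..**
r6=110: *.*.*.*
r7=111: ********
r8=1000: *.......*

Answer: *
**
*.*
****
*...*
**..**
*.*.*.*
********
*.......*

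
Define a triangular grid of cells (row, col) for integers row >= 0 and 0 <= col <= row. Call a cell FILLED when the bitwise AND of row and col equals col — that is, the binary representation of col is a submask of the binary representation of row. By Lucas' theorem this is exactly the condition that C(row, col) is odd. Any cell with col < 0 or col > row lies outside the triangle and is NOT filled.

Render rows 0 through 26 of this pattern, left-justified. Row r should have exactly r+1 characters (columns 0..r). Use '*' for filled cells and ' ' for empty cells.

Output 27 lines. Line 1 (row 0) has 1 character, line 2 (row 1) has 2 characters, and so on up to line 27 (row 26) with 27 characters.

Answer: *
**
* *
****
*   *
**  **
* * * *
********
*       *
**      **
* *     * *
****    ****
*   *   *   *
**  **  **  **
* * * * * * * *
****************
*               *
**              **
* *             * *
****            ****
*   *           *   *
**  **          **  **
* * * *         * * * *
********        ********
*       *       *       *
**      **      **      **
* *     * *     * *     * *

Derivation:
r0=0: *
r1=1: **
r2=10: * *
r3=11: ****
r4=100: *   *
r5=101: **  **
r6=110: * * * *
r7=111: ********
r8=1000: *       *
r9=1001: **      **
r10=1010: * *     * *
r11=1011: ****    ****
r12=1100: *   *   *   *
r13=1101: **  **  **  **
r14=1110: * * * * * * * *
r15=1111: ****************
r16=10000: *               *
r17=10001: **              **
r18=10010: * *             * *
r19=10011: ****            ****
r20=10100: *   *           *   *
r21=10101: **  **          **  **
r22=10110: * * * *         * * * *
r23=10111: ********        ********
r24=11000: *       *       *       *
r25=11001: **      **      **      **
r26=11010: * *     * *     * *     * *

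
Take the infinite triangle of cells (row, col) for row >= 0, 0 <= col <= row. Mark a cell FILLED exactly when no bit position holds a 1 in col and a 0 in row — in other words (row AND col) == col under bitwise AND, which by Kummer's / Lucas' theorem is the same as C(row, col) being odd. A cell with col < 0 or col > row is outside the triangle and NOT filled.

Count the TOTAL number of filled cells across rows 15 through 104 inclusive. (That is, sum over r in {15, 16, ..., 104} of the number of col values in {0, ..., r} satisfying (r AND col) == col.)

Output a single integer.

Answer: 1266

Derivation:
r15=1111 pc4: +16 =16
r16=10000 pc1: +2 =18
r17=10001 pc2: +4 =22
r18=10010 pc2: +4 =26
r19=10011 pc3: +8 =34
r20=10100 pc2: +4 =38
r21=10101 pc3: +8 =46
r22=10110 pc3: +8 =54
r23=10111 pc4: +16 =70
r24=11000 pc2: +4 =74
r25=11001 pc3: +8 =82
r26=11010 pc3: +8 =90
r27=11011 pc4: +16 =106
r28=11100 pc3: +8 =114
r29=11101 pc4: +16 =130
r30=11110 pc4: +16 =146
r31=11111 pc5: +32 =178
r32=100000 pc1: +2 =180
r33=100001 pc2: +4 =184
r34=100010 pc2: +4 =188
r35=100011 pc3: +8 =196
r36=100100 pc2: +4 =200
r37=100101 pc3: +8 =208
r38=100110 pc3: +8 =216
r39=100111 pc4: +16 =232
r40=101000 pc2: +4 =236
r41=101001 pc3: +8 =244
r42=101010 pc3: +8 =252
r43=101011 pc4: +16 =268
r44=101100 pc3: +8 =276
r45=101101 pc4: +16 =292
r46=101110 pc4: +16 =308
r47=101111 pc5: +32 =340
r48=110000 pc2: +4 =344
r49=110001 pc3: +8 =352
r50=110010 pc3: +8 =360
r51=110011 pc4: +16 =376
r52=110100 pc3: +8 =384
r53=110101 pc4: +16 =400
r54=110110 pc4: +16 =416
r55=110111 pc5: +32 =448
r56=111000 pc3: +8 =456
r57=111001 pc4: +16 =472
r58=111010 pc4: +16 =488
r59=111011 pc5: +32 =520
r60=111100 pc4: +16 =536
r61=111101 pc5: +32 =568
r62=111110 pc5: +32 =600
r63=111111 pc6: +64 =664
r64=1000000 pc1: +2 =666
r65=1000001 pc2: +4 =670
r66=1000010 pc2: +4 =674
r67=1000011 pc3: +8 =682
r68=1000100 pc2: +4 =686
r69=1000101 pc3: +8 =694
r70=1000110 pc3: +8 =702
r71=1000111 pc4: +16 =718
r72=1001000 pc2: +4 =722
r73=1001001 pc3: +8 =730
r74=1001010 pc3: +8 =738
r75=1001011 pc4: +16 =754
r76=1001100 pc3: +8 =762
r77=1001101 pc4: +16 =778
r78=1001110 pc4: +16 =794
r79=1001111 pc5: +32 =826
r80=1010000 pc2: +4 =830
r81=1010001 pc3: +8 =838
r82=1010010 pc3: +8 =846
r83=1010011 pc4: +16 =862
r84=1010100 pc3: +8 =870
r85=1010101 pc4: +16 =886
r86=1010110 pc4: +16 =902
r87=1010111 pc5: +32 =934
r88=1011000 pc3: +8 =942
r89=1011001 pc4: +16 =958
r90=1011010 pc4: +16 =974
r91=1011011 pc5: +32 =1006
r92=1011100 pc4: +16 =1022
r93=1011101 pc5: +32 =1054
r94=1011110 pc5: +32 =1086
r95=1011111 pc6: +64 =1150
r96=1100000 pc2: +4 =1154
r97=1100001 pc3: +8 =1162
r98=1100010 pc3: +8 =1170
r99=1100011 pc4: +16 =1186
r100=1100100 pc3: +8 =1194
r101=1100101 pc4: +16 =1210
r102=1100110 pc4: +16 =1226
r103=1100111 pc5: +32 =1258
r104=1101000 pc3: +8 =1266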